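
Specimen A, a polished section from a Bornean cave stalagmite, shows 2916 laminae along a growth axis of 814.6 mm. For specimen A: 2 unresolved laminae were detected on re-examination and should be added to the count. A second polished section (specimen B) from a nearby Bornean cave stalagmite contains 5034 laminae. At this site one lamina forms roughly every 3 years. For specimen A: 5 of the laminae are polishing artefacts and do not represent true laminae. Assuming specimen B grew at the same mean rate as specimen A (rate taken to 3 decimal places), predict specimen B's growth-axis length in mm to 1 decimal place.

1404.5 mm

Specimen A: correcting the raw count gives 2916 − 5 + 2 = 2913 true laminae.
Specimen A: 2913 laminae at 3 years each span 2913 × 3 = 8739 years.
A: Mean rate = 814.6 mm / 8739 years ≈ 0.093 mm per year.
Specimen B: multiplying by 3 years per lamina: 5034 × 3 = 15102 years. Length of B = 0.093 × 15102 = 1404.5 mm.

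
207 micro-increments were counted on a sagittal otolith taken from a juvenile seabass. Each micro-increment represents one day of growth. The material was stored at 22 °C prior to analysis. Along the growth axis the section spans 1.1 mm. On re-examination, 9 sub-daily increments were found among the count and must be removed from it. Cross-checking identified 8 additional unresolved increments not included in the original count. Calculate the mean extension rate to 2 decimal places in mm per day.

0.01 mm per day

Adjusted count: 207 − 9 + 8 = 206 micro-increments.
Mean rate = 1.1 mm / 206 days ≈ 0.01 mm per day.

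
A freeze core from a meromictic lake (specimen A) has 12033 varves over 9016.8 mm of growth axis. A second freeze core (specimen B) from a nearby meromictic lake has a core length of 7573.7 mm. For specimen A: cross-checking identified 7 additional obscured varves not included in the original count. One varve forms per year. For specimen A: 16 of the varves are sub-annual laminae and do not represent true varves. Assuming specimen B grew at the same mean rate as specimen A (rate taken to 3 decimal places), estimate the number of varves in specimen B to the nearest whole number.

10098 varves

Specimen A: after corrections the count is 12033 − 16 + 7 = 12024 varves.
A: Mean rate = 9016.8 mm / 12024 years ≈ 0.750 mm per year.
B spans 7573.7 / 0.750 = 10098.27 years ≈ 10098 varves.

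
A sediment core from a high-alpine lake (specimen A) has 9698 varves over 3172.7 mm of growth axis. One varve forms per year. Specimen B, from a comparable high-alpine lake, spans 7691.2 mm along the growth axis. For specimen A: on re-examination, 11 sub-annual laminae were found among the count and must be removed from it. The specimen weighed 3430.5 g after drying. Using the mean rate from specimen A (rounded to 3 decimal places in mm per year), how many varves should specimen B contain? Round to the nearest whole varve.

Specimen A: adjusted count: 9698 − 11 = 9687 varves.
A: 3172.7 mm over 9687 years gives 3172.7 / 9687 ≈ 0.328 mm/yr.
B spans 7691.2 / 0.328 = 23448.78 years ≈ 23449 varves.

23449 varves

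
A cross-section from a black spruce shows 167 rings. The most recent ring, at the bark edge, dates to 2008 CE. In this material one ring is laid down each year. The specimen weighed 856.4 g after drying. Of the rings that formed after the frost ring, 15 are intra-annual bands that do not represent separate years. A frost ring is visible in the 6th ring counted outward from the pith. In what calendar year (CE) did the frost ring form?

1862 CE

167 − 6 = 161 rings lie beyond the frost ring toward the bark edge.
Removing the 15 false rings leaves 161 − 15 = 146 true rings beyond the frost ring.
2008 − 146 = 1862 CE.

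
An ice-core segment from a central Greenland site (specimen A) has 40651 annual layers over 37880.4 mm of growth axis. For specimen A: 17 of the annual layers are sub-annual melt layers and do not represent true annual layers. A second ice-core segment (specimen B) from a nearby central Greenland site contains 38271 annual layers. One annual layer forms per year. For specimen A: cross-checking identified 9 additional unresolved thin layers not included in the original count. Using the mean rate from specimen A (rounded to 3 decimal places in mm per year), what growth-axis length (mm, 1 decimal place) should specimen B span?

35668.6 mm

Specimen A: true annual layer count = 40651 − 17 + 9 = 40643.
A: 37880.4 mm over 40643 years gives 37880.4 / 40643 ≈ 0.932 mm/year.
For B, 0.932 mm/year × 38271 years = 35668.6 mm.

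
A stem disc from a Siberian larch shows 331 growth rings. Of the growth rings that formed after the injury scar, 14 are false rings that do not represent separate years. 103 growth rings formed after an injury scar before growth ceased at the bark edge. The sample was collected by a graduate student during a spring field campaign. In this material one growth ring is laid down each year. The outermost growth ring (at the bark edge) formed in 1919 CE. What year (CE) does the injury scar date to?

103 growth rings post-date the injury scar.
Removing the 14 false growth rings leaves 103 − 14 = 89 true growth rings beyond the injury scar.
Counting back 89 years from 1919 CE places the injury scar in 1919 − 89 = 1830 CE.

1830 CE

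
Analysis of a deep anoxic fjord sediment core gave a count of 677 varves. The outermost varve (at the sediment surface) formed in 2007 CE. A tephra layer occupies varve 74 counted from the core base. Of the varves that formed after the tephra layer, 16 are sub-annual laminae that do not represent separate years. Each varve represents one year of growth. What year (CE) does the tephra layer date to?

1420 CE

Between varve 74 and the sediment surface there are 677 − 74 = 603 varves.
Removing the 16 false varves leaves 603 − 16 = 587 true varves beyond the tephra layer.
2007 − 587 = 1420 CE.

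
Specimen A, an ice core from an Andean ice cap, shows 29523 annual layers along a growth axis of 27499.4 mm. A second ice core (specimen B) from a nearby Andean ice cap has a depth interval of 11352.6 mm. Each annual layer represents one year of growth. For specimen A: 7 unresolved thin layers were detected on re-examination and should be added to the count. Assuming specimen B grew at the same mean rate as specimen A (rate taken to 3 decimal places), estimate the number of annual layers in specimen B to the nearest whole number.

Specimen A: true annual layer count = 29523 + 7 = 29530.
A: 27499.4 mm over 29530 years gives 27499.4 / 29530 ≈ 0.931 mm per year.
Specimen B: 11352.6 mm / 0.931 mm per year = 12193.98 years ≈ 12194 annual layers.

12194 annual layers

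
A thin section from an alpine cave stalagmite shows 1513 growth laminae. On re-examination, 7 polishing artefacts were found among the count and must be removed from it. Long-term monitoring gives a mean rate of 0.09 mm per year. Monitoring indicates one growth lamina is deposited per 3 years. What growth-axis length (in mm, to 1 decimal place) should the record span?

406.6 mm

After corrections the count is 1513 − 7 = 1506 growth laminae.
Multiplying by 3 years per growth lamina: 1506 × 3 = 4518 years.
4518 years at 0.09 mm/year gives 0.09 × 4518 = 406.6 mm.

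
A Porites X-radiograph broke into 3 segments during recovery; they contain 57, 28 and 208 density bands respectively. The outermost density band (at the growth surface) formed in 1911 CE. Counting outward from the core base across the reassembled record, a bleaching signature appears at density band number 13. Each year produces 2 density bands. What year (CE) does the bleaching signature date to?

1771 CE

Total density bands = 57 + 28 + 208 = 293.
Between density band 13 and the growth surface there are 293 − 13 = 280 density bands.
Dividing by 2 density bands per year: 280 / 2 = 140 years.
1911 − 140 = 1771 CE.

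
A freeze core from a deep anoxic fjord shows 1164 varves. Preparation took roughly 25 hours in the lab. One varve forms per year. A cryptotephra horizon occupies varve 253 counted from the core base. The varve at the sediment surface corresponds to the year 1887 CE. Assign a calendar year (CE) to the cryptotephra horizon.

The cryptotephra horizon sits at varve 253 from the core base, so 1164 − 253 = 911 varves formed after it.
Counting back 911 years from 1887 CE places the cryptotephra horizon in 1887 − 911 = 976 CE.

976 CE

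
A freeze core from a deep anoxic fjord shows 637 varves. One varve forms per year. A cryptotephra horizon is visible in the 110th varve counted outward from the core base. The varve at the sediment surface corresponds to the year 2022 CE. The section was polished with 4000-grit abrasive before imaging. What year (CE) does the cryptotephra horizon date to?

637 − 110 = 527 varves lie beyond the cryptotephra horizon toward the sediment surface.
2022 − 527 = 1495 CE.

1495 CE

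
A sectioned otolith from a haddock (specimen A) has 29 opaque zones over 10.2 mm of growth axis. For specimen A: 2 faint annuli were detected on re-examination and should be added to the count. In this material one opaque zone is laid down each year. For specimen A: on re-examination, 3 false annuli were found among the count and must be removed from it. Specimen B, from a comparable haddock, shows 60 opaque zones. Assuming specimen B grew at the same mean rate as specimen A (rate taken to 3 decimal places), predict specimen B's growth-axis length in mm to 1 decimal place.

21.8 mm

Specimen A: after corrections the count is 29 − 3 + 2 = 28 opaque zones.
A: 10.2 mm over 28 years gives 10.2 / 28 ≈ 0.364 mm/yr.
B's length ≈ 0.364 × 60 = 21.8 mm.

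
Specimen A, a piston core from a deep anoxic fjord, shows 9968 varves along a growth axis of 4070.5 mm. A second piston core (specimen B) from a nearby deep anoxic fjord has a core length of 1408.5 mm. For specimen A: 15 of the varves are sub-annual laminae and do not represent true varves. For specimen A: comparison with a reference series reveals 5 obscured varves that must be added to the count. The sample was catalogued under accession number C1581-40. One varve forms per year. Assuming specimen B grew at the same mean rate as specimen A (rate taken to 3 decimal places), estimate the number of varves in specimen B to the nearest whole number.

3444 varves

Specimen A: after corrections the count is 9968 − 15 + 5 = 9958 varves.
A: Mean rate = 4070.5 mm / 9958 years ≈ 0.409 mm per year.
Specimen B: 1408.5 mm / 0.409 mm per year = 3443.77 years ≈ 3444 varves.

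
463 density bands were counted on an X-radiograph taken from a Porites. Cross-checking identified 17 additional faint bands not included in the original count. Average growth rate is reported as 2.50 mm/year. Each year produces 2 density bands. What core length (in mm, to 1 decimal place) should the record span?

Correcting the raw count gives 463 + 17 = 480 true density bands.
480 density bands at 2 per year is 480 / 2 = 240 years.
Length ≈ 2.50 × 240 = 600.0 mm.

600.0 mm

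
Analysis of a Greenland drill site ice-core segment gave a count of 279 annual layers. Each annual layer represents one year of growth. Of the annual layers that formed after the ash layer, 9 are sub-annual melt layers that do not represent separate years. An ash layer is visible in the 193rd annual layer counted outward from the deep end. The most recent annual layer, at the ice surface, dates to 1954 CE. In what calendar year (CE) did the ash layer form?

1877 CE

279 − 193 = 86 annual layers lie beyond the ash layer toward the ice surface.
86 − 9 false = 77 true annual layers after the ash layer.
Counting back 77 years from 1954 CE places the ash layer in 1954 − 77 = 1877 CE.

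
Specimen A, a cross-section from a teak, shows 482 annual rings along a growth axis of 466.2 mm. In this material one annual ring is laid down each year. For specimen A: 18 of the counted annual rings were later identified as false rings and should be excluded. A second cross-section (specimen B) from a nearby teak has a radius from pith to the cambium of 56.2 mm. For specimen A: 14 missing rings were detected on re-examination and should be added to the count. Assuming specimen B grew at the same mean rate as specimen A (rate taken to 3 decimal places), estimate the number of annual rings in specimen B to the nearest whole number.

58 annual rings

Specimen A: after corrections the count is 482 − 18 + 14 = 478 annual rings.
A: 466.2 mm over 478 years gives 466.2 / 478 ≈ 0.975 mm/year.
B spans 56.2 / 0.975 = 57.64 years ≈ 58 annual rings.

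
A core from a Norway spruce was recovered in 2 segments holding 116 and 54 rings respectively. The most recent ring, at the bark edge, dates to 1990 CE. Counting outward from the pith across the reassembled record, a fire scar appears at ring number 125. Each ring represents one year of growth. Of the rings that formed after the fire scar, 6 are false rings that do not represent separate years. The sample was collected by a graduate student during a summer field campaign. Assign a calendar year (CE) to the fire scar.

1951 CE

Total rings = 116 + 54 = 170.
The fire scar sits at ring 125 from the pith, so 170 − 125 = 45 rings formed after it.
Removing the 6 false rings leaves 45 − 6 = 39 true rings beyond the fire scar.
1990 − 39 = 1951 CE.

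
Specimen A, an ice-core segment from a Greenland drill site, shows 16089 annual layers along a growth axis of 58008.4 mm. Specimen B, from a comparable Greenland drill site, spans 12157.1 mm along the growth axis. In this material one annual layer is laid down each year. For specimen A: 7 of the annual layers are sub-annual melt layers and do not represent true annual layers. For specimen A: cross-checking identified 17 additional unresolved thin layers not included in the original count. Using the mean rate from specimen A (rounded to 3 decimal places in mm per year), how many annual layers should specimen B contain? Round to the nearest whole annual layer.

3374 annual layers

Specimen A: after corrections the count is 16089 − 7 + 17 = 16099 annual layers.
A: Extension rate ≈ 58008.4 / 16099 = 3.603 mm/year.
Specimen B: 12157.1 mm / 3.603 mm per year = 3374.16 years ≈ 3374 annual layers.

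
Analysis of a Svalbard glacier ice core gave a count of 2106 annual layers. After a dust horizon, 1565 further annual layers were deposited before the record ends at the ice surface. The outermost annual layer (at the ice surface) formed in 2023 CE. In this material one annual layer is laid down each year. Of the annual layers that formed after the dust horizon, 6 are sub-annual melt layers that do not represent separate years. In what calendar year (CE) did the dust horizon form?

464 CE

1565 annual layers post-date the dust horizon.
Excluding 6 false annual layers: 1565 − 6 = 1559.
The annual layer at the ice surface is 2023 CE, so the dust horizon dates to 2023 − 1559 = 464 CE.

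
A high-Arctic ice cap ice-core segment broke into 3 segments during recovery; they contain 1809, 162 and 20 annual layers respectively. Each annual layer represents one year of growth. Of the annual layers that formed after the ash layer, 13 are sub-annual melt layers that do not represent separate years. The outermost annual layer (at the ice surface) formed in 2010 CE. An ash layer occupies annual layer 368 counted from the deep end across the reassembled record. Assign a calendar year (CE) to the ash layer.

Total annual layers = 1809 + 162 + 20 = 1991.
The ash layer sits at annual layer 368 from the deep end, so 1991 − 368 = 1623 annual layers formed after it.
Removing the 13 false annual layers leaves 1623 − 13 = 1610 true annual layers beyond the ash layer.
The annual layer at the ice surface is 2010 CE, so the ash layer dates to 2010 − 1610 = 400 CE.

400 CE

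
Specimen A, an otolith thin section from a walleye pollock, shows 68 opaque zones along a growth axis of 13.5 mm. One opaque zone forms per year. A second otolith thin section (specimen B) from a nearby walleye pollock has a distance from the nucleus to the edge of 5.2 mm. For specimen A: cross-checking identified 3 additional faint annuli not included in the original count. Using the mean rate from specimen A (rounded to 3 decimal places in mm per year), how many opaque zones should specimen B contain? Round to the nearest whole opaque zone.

Specimen A: true opaque zone count = 68 + 3 = 71.
A: Extension rate ≈ 13.5 / 71 = 0.190 mm/yr.
Specimen B: 5.2 mm / 0.190 mm per year = 27.37 years ≈ 27 opaque zones.

27 opaque zones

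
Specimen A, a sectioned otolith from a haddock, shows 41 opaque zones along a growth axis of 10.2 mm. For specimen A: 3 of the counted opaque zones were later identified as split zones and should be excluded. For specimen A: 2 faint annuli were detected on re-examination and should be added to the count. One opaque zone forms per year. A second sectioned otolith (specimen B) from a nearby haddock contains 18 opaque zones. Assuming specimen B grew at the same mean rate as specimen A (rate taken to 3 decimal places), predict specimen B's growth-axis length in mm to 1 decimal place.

Specimen A: true opaque zone count = 41 − 3 + 2 = 40.
A: Mean rate = 10.2 mm / 40 years ≈ 0.255 mm/yr.
B's length ≈ 0.255 × 18 = 4.6 mm.

4.6 mm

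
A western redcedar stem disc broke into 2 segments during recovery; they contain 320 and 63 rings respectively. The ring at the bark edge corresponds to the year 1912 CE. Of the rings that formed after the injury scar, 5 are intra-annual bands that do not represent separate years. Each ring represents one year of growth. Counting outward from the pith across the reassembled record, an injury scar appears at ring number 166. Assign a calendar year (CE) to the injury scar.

1700 CE

Total rings = 320 + 63 = 383.
The injury scar sits at ring 166 from the pith, so 383 − 166 = 217 rings formed after it.
217 − 5 false = 212 true rings after the injury scar.
Counting back 212 years from 1912 CE places the injury scar in 1912 − 212 = 1700 CE.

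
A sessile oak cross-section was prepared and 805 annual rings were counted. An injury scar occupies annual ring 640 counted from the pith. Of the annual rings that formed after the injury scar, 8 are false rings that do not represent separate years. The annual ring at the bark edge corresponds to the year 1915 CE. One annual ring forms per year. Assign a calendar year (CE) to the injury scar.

The injury scar sits at annual ring 640 from the pith, so 805 − 640 = 165 annual rings formed after it.
Removing the 8 false annual rings leaves 165 − 8 = 157 true annual rings beyond the injury scar.
1915 − 157 = 1758 CE.

1758 CE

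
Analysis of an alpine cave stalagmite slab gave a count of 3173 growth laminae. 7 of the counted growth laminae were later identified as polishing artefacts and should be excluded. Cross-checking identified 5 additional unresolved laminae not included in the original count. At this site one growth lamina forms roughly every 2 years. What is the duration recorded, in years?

6342 yr

True growth lamina count = 3173 − 7 + 5 = 3171.
At 2 years per growth lamina, 3171 × 2 = 6342 years.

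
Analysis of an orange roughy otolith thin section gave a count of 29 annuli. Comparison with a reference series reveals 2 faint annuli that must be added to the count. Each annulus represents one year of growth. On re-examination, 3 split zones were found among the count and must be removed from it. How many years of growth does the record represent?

28 years

True annulus count = 29 − 3 + 2 = 28.
One annulus per year makes the duration 28 years.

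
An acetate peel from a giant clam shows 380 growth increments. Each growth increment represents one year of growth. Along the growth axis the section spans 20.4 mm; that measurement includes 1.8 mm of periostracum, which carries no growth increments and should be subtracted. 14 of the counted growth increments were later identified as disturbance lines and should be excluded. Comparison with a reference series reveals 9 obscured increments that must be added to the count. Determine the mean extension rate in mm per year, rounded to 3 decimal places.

0.050 mm per year

Adjusted count: 380 − 14 + 9 = 375 growth increments.
Removing the 1.8 mm offcut leaves 20.4 − 1.8 = 18.6 mm.
Mean rate = 18.6 mm / 375 years ≈ 0.050 mm per year.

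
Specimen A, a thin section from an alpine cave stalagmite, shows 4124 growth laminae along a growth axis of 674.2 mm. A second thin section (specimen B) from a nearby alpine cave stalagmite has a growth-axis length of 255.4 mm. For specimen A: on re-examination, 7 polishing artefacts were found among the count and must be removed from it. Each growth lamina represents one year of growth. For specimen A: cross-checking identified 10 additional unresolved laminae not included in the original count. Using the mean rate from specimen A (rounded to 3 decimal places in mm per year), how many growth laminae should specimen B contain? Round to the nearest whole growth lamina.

Specimen A: correcting the raw count gives 4124 − 7 + 10 = 4127 true growth laminae.
A: Mean rate = 674.2 mm / 4127 years ≈ 0.163 mm/yr.
For B, 255.4 / 0.163 = 1566.87 years ≈ 1567 growth laminae.

1567 growth laminae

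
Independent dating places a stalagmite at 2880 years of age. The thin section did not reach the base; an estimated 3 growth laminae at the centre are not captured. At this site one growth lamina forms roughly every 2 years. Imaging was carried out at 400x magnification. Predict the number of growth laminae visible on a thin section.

One growth lamina every 2 years means 2880 / 2 = 1440 growth laminae.
Subtracting the 3 growth laminae not captured gives 1440 − 3 = 1437 growth laminae in the record.

1437 growth laminae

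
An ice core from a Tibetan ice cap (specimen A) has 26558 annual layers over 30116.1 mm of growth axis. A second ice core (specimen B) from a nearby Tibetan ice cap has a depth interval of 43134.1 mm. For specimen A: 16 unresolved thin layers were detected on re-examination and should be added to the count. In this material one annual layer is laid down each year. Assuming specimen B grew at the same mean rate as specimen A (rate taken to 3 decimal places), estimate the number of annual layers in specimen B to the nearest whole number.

38071 annual layers

Specimen A: after corrections the count is 26558 + 16 = 26574 annual layers.
A: 30116.1 mm over 26574 years gives 30116.1 / 26574 ≈ 1.133 mm per year.
Specimen B: 43134.1 mm / 1.133 mm per year = 38070.70 years ≈ 38071 annual layers.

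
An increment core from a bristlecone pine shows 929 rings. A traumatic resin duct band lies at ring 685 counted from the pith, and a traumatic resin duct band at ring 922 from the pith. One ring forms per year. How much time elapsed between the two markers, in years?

Separation: 922 − 685 = 237 rings.
One ring per year makes the interval 237 years.

237 years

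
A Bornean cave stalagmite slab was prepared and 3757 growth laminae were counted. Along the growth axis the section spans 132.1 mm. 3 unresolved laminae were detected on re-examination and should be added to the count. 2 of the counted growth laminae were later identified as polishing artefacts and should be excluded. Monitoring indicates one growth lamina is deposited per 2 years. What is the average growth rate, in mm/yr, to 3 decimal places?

After corrections the count is 3757 − 2 + 3 = 3758 growth laminae.
3758 growth laminae at 2 years each span 3758 × 2 = 7516 years.
132.1 mm over 7516 years gives 132.1 / 7516 ≈ 0.018 mm/yr.

0.018 mm/yr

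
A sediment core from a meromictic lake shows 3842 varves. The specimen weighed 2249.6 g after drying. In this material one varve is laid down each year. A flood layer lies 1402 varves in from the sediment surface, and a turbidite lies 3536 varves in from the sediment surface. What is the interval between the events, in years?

Separation: 3536 − 1402 = 2134 varves.
At one varve per year, 2134 years elapsed between them.

2134 yr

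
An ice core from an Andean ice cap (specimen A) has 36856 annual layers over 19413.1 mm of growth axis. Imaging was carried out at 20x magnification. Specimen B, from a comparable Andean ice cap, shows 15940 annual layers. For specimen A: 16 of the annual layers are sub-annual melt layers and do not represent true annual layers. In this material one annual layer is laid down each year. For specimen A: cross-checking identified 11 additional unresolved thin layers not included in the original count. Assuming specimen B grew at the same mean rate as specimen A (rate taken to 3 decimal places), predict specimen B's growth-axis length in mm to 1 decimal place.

Specimen A: after corrections the count is 36856 − 16 + 11 = 36851 annual layers.
A: Extension rate ≈ 19413.1 / 36851 = 0.527 mm/year.
Length of B = 0.527 × 15940 = 8400.4 mm.

8400.4 mm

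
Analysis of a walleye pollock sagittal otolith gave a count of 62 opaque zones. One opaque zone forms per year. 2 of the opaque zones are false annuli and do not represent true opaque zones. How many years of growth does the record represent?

60 yr

Adjusted count: 62 − 2 = 60 opaque zones.
At one opaque zone per year, that is 60 years.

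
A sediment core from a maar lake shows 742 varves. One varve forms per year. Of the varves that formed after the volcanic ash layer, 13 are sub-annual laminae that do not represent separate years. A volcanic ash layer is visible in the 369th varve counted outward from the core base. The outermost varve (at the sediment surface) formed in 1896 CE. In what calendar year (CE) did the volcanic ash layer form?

1536 CE

The volcanic ash layer sits at varve 369 from the core base, so 742 − 369 = 373 varves formed after it.
Excluding 13 false varves: 373 − 13 = 360.
1896 − 360 = 1536 CE.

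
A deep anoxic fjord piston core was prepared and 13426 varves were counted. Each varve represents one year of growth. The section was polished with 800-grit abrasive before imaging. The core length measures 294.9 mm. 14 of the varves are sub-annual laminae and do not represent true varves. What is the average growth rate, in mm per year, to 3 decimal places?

0.022 mm per year

True varve count = 13426 − 14 = 13412.
294.9 mm over 13412 years gives 294.9 / 13412 ≈ 0.022 mm per year.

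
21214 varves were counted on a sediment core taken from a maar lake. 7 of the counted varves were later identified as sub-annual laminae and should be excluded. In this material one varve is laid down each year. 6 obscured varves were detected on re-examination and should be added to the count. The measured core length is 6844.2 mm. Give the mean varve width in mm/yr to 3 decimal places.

True varve count = 21214 − 7 + 6 = 21213.
Mean rate = 6844.2 mm / 21213 years ≈ 0.323 mm/yr.

0.323 mm/yr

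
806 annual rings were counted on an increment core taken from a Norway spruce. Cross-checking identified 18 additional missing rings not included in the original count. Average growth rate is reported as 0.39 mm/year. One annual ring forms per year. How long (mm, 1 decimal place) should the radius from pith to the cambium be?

After corrections the count is 806 + 18 = 824 annual rings.
Predicted length = 0.39 mm/year × 824 years = 321.4 mm.

321.4 mm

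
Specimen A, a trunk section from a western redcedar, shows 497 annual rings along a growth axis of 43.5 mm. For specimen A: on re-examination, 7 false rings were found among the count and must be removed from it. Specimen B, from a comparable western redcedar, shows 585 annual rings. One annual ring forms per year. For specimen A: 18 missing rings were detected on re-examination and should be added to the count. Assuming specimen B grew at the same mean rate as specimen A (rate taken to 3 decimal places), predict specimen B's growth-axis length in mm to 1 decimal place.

50.3 mm

Specimen A: correcting the raw count gives 497 − 7 + 18 = 508 true annual rings.
A: 43.5 mm over 508 years gives 43.5 / 508 ≈ 0.086 mm per year.
Length of B = 0.086 × 585 = 50.3 mm.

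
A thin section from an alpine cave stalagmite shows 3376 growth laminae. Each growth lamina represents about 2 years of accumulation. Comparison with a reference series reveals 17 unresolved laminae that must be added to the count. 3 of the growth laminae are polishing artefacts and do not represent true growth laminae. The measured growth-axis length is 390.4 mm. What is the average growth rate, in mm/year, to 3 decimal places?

After corrections the count is 3376 − 3 + 17 = 3390 growth laminae.
3390 growth laminae at 2 years each span 3390 × 2 = 6780 years.
390.4 mm over 6780 years gives 390.4 / 6780 ≈ 0.058 mm/year.

0.058 mm/year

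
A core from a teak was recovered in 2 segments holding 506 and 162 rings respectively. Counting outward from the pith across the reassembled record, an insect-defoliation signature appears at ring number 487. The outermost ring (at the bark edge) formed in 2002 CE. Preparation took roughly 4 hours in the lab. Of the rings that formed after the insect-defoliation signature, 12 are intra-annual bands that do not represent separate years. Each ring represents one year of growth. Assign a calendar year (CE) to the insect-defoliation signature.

1833 CE

Total rings = 506 + 162 = 668.
The insect-defoliation signature sits at ring 487 from the pith, so 668 − 487 = 181 rings formed after it.
181 − 12 false = 169 true rings after the insect-defoliation signature.
2002 − 169 = 1833 CE.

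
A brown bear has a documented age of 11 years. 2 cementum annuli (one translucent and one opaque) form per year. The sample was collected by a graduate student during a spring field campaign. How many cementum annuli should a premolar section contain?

22 cementum annuli

With 2 cementum annuli per year, 11 years would produce 11 × 2 = 22 cementum annuli.
So 22 cementum annuli should be present.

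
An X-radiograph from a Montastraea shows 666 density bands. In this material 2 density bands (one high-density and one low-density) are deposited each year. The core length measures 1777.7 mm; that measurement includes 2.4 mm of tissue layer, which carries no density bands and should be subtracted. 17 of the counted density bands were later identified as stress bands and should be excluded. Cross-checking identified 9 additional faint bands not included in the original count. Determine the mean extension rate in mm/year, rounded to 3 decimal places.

Correcting the raw count gives 666 − 17 + 9 = 658 true density bands.
Dividing by 2 density bands per year: 658 / 2 = 329 years.
Removing the 2.4 mm offcut leaves 1777.7 − 2.4 = 1775.3 mm.
Mean rate = 1775.3 mm / 329 years ≈ 5.396 mm/year.

5.396 mm/year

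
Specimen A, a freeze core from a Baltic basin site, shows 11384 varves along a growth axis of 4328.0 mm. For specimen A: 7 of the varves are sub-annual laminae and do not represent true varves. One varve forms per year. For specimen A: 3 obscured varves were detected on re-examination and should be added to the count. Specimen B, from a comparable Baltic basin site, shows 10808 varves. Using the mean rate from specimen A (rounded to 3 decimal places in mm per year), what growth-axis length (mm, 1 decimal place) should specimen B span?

4107.0 mm

Specimen A: after corrections the count is 11384 − 7 + 3 = 11380 varves.
A: Mean rate = 4328.0 mm / 11380 years ≈ 0.380 mm/year.
Length of B = 0.380 × 10808 = 4107.0 mm.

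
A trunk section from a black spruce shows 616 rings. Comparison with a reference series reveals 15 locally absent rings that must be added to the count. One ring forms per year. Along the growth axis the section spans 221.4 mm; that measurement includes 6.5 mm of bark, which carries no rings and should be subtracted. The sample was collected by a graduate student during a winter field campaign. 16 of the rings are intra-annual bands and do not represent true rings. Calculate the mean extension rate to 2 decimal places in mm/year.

After corrections the count is 616 − 16 + 15 = 615 rings.
Removing the 6.5 mm offcut leaves 221.4 − 6.5 = 214.9 mm.
Mean rate = 214.9 mm / 615 years ≈ 0.35 mm/year.

0.35 mm/year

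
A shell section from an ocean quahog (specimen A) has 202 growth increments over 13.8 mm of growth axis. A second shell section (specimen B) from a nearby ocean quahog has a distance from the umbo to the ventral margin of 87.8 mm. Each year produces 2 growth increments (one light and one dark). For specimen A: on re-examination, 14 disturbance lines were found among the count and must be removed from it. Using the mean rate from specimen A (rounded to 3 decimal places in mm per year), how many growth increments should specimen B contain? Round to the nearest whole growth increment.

1195 growth increments

Specimen A: correcting the raw count gives 202 − 14 = 188 true growth increments.
Specimen A: with 2 growth increments per year, 188 / 2 = 94 years.
A: 13.8 mm over 94 years gives 13.8 / 94 ≈ 0.147 mm/year.
B spans 87.8 / 0.147 = 597.28 years; at 2 growth increments per year that is 597.28 × 2 ≈ 1195 growth increments.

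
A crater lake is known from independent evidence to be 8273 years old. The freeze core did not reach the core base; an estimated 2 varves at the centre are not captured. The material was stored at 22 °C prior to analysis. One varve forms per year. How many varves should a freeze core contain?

One varve per year gives 8273 varves over 8273 years.
8273 − 2 missed = 8271 varves expected in the prepared section.

8271 varves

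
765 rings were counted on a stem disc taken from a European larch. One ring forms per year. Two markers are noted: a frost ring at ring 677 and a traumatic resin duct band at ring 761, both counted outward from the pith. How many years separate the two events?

Separation: 761 − 677 = 84 rings.
At one ring per year, 84 years elapsed between them.

84 yr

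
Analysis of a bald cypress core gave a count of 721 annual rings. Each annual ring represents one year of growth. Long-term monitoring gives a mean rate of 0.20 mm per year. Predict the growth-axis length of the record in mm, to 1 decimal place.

721 years of growth are recorded.
Predicted length = 0.20 mm/year × 721 years = 144.2 mm.

144.2 mm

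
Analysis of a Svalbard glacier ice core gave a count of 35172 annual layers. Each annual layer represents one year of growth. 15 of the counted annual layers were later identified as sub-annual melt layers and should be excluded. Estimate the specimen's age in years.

35157 years

Correcting the raw count gives 35172 − 15 = 35157 true annual layers.
At one annual layer per year, that is 35157 years.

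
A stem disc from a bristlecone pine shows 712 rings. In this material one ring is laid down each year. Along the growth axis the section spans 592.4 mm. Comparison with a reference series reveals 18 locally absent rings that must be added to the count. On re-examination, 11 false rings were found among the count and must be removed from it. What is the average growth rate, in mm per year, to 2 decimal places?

0.82 mm per year

Adjusted count: 712 − 11 + 18 = 719 rings.
Mean rate = 592.4 mm / 719 years ≈ 0.82 mm per year.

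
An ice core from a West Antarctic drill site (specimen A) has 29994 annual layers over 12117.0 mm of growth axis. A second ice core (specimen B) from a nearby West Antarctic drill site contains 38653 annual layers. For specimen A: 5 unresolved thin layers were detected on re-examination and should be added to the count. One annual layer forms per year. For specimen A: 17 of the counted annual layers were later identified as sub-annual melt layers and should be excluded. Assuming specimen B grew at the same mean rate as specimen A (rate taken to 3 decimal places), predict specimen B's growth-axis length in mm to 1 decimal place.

Specimen A: after corrections the count is 29994 − 17 + 5 = 29982 annual layers.
A: Extension rate ≈ 12117.0 / 29982 = 0.404 mm/year.
Length of B = 0.404 × 38653 = 15615.8 mm.

15615.8 mm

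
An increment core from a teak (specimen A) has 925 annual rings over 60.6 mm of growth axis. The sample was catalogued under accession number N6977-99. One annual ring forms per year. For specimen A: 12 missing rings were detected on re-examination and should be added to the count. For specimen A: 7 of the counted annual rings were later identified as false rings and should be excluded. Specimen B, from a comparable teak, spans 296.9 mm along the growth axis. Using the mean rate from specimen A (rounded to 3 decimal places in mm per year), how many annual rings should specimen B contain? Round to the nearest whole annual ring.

4568 annual rings

Specimen A: after corrections the count is 925 − 7 + 12 = 930 annual rings.
A: Mean rate = 60.6 mm / 930 years ≈ 0.065 mm/yr.
B spans 296.9 / 0.065 = 4567.69 years ≈ 4568 annual rings.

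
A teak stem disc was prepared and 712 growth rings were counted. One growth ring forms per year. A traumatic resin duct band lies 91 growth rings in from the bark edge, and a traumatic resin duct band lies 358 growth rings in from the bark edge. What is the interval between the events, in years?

Separation: 358 − 91 = 267 growth rings.
At one growth ring per year, 267 years elapsed between them.

267 years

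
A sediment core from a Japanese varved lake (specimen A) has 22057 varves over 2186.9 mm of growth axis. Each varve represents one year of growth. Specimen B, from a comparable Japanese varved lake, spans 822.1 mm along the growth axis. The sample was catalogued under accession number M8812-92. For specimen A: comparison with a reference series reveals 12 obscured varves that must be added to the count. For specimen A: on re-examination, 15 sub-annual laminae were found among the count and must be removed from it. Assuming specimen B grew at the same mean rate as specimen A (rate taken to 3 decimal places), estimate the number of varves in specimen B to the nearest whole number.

Specimen A: true varve count = 22057 − 15 + 12 = 22054.
A: 2186.9 mm over 22054 years gives 2186.9 / 22054 ≈ 0.099 mm per year.
For B, 822.1 / 0.099 = 8304.04 years ≈ 8304 varves.

8304 varves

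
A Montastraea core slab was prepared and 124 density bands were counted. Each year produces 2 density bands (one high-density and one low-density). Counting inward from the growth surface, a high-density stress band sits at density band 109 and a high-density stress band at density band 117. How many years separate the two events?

The two markers are separated by 117 − 109 = 8 density bands.
8 density bands at 2 per year is 8 / 2 = 4 years.

4 years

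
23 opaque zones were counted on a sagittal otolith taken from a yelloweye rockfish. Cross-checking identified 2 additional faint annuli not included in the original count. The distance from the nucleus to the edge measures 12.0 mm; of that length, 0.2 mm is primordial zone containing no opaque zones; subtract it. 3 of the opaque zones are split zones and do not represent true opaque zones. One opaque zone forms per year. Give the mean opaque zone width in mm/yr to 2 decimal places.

0.54 mm/yr

Correcting the raw count gives 23 − 3 + 2 = 22 true opaque zones.
Net length = 12.0 − 0.2 = 11.8 mm.
Extension rate ≈ 11.8 / 22 = 0.54 mm/yr.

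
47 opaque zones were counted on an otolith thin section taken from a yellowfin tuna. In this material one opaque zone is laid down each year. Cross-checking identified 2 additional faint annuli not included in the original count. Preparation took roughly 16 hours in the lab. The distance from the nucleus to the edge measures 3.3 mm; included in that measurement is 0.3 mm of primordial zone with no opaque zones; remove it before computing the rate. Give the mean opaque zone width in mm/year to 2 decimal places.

0.06 mm/year

After corrections the count is 47 + 2 = 49 opaque zones.
Net length = 3.3 − 0.3 = 3.0 mm.
3.0 mm over 49 years gives 3.0 / 49 ≈ 0.06 mm/year.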